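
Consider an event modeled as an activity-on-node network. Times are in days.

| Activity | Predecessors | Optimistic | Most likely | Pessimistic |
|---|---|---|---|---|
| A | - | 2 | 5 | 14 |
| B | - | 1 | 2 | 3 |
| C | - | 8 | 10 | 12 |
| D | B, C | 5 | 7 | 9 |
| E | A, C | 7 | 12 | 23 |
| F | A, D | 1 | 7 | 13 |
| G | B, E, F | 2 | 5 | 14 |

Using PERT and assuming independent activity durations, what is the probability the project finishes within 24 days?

te_A = (2 + 4·5 + 14)/6 = 36/6 = 6; σ²_A = ((14−2)/6)² = 4.000
te_B = (1 + 4·2 + 3)/6 = 12/6 = 2; σ²_B = ((3−1)/6)² = 0.111
te_C = (8 + 4·10 + 12)/6 = 60/6 = 10; σ²_C = ((12−8)/6)² = 0.444
te_D = (5 + 4·7 + 9)/6 = 42/6 = 7; σ²_D = ((9−5)/6)² = 0.444
te_E = (7 + 4·12 + 23)/6 = 78/6 = 13; σ²_E = ((23−7)/6)² = 7.111
te_F = (1 + 4·7 + 13)/6 = 42/6 = 7; σ²_F = ((13−1)/6)² = 4.000
te_G = (2 + 4·5 + 14)/6 = 36/6 = 6; σ²_G = ((14−2)/6)² = 4.000

Forward pass:
ES_A = 0; EF_A = 6
ES_B = 0; EF_B = 2
ES_C = 0; EF_C = 10
ES_D = max(EF_B=2, EF_C=10) = 10; EF_D = 10+7 = 17
ES_E = max(EF_A=6, EF_C=10) = 10; EF_E = 10+13 = 23
ES_F = max(EF_A=6, EF_D=17) = 17; EF_F = 17+7 = 24
ES_G = max(EF_B=2, EF_E=23, EF_F=24) = 24; EF_G = 24+6 = 30
Expected project duration μ = 30 days. Critical path: C → D → F → G.

Variance along critical path = 0.444 + 0.444 + 4.000 + 4.000 = 8.889; σ = √8.889 = 2.981 days.
Z = (24 − 30) / 2.981 = -2.012
P(T ≤ 24) = Φ(-2.012) ≈ 0.022

0.022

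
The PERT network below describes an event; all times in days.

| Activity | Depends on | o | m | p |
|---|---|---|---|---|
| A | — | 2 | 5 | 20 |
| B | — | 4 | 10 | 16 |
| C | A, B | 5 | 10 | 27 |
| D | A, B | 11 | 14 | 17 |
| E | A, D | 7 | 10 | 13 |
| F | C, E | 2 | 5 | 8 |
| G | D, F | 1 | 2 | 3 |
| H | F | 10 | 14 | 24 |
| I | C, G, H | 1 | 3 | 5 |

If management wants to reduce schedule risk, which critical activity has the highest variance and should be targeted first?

te_A = (2 + 4·5 + 20)/6 = 42/6 = 7; σ²_A = ((20−2)/6)² = 9.000
te_B = (4 + 4·10 + 16)/6 = 60/6 = 10; σ²_B = ((16−4)/6)² = 4.000
te_C = (5 + 4·10 + 27)/6 = 72/6 = 12; σ²_C = ((27−5)/6)² = 13.444
te_D = (11 + 4·14 + 17)/6 = 84/6 = 14; σ²_D = ((17−11)/6)² = 1.000
te_E = (7 + 4·10 + 13)/6 = 60/6 = 10; σ²_E = ((13−7)/6)² = 1.000
te_F = (2 + 4·5 + 8)/6 = 30/6 = 5; σ²_F = ((8−2)/6)² = 1.000
te_G = (1 + 4·2 + 3)/6 = 12/6 = 2; σ²_G = ((3−1)/6)² = 0.111
te_H = (10 + 4·14 + 24)/6 = 90/6 = 15; σ²_H = ((24−10)/6)² = 5.444
te_I = (1 + 4·3 + 5)/6 = 18/6 = 3; σ²_I = ((5−1)/6)² = 0.444

Forward pass:
ES_A = 0; EF_A = 7
ES_B = 0; EF_B = 10
ES_C = max(EF_A=7, EF_B=10) = 10; EF_C = 10+12 = 22
ES_D = max(EF_A=7, EF_B=10) = 10; EF_D = 10+14 = 24
ES_E = max(EF_A=7, EF_D=24) = 24; EF_E = 24+10 = 34
ES_F = max(EF_C=22, EF_E=34) = 34; EF_F = 34+5 = 39
ES_G = max(EF_D=24, EF_F=39) = 39; EF_G = 39+2 = 41
ES_H = 39; EF_H = 39+15 = 54
ES_I = max(EF_C=22, EF_G=41, EF_H=54) = 54; EF_I = 54+3 = 57
Expected project duration μ = 57 days. Critical path: B → D → E → F → H → I.

Variances on critical path: σ²_B=4.000, σ²_D=1.000, σ²_E=1.000, σ²_F=1.000, σ²_H=5.444, σ²_I=0.444.
Largest is σ²_H = 5.444.

H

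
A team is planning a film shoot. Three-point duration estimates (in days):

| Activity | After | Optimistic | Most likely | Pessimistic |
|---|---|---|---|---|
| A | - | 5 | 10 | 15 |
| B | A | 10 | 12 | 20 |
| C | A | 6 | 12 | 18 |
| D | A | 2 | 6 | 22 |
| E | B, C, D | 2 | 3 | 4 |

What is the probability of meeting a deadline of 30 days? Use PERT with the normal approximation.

te_A = (5 + 4·10 + 15)/6 = 60/6 = 10; σ²_A = ((15−5)/6)² = 2.778
te_B = (10 + 4·12 + 20)/6 = 78/6 = 13; σ²_B = ((20−10)/6)² = 2.778
te_C = (6 + 4·12 + 18)/6 = 72/6 = 12; σ²_C = ((18−6)/6)² = 4.000
te_D = (2 + 4·6 + 22)/6 = 48/6 = 8; σ²_D = ((22−2)/6)² = 11.111
te_E = (2 + 4·3 + 4)/6 = 18/6 = 3; σ²_E = ((4−2)/6)² = 0.111

Forward pass:
ES_A = 0; EF_A = 10
ES_B = 10; EF_B = 10+13 = 23
ES_C = 10; EF_C = 10+12 = 22
ES_D = 10; EF_D = 10+8 = 18
ES_E = max(EF_B=23, EF_C=22, EF_D=18) = 23; EF_E = 23+3 = 26
Expected project duration μ = 26 days. Critical path: A → B → E.

Variance along critical path = 2.778 + 2.778 + 0.111 = 5.667; σ = √5.667 = 2.380 days.
Z = (30 − 26) / 2.380 = 1.680
P(T ≤ 30) = Φ(1.680) ≈ 0.954

0.954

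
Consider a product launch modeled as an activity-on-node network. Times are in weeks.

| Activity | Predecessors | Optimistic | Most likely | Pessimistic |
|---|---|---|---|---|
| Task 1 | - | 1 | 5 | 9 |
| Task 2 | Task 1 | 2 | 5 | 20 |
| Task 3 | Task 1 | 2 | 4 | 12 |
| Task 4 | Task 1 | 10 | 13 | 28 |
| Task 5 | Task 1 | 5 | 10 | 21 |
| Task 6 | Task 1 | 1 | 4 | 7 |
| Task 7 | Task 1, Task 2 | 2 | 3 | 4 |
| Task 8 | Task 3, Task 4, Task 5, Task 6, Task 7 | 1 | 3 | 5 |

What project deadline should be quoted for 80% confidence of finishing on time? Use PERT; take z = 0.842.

te_Task 1 = (1 + 4·5 + 9)/6 = 30/6 = 5; σ²_Task 1 = ((9−1)/6)² = 1.778
te_Task 2 = (2 + 4·5 + 20)/6 = 42/6 = 7; σ²_Task 2 = ((20−2)/6)² = 9.000
te_Task 3 = (2 + 4·4 + 12)/6 = 30/6 = 5; σ²_Task 3 = ((12−2)/6)² = 2.778
te_Task 4 = (10 + 4·13 + 28)/6 = 90/6 = 15; σ²_Task 4 = ((28−10)/6)² = 9.000
te_Task 5 = (5 + 4·10 + 21)/6 = 66/6 = 11; σ²_Task 5 = ((21−5)/6)² = 7.111
te_Task 6 = (1 + 4·4 + 7)/6 = 24/6 = 4; σ²_Task 6 = ((7−1)/6)² = 1.000
te_Task 7 = (2 + 4·3 + 4)/6 = 18/6 = 3; σ²_Task 7 = ((4−2)/6)² = 0.111
te_Task 8 = (1 + 4·3 + 5)/6 = 18/6 = 3; σ²_Task 8 = ((5−1)/6)² = 0.444

Forward pass:
ES_Task 1 = 0; EF_Task 1 = 5
ES_Task 2 = 5; EF_Task 2 = 5+7 = 12
ES_Task 3 = 5; EF_Task 3 = 5+5 = 10
ES_Task 4 = 5; EF_Task 4 = 5+15 = 20
ES_Task 5 = 5; EF_Task 5 = 5+11 = 16
ES_Task 6 = 5; EF_Task 6 = 5+4 = 9
ES_Task 7 = max(EF_Task 1=5, EF_Task 2=12) = 12; EF_Task 7 = 12+3 = 15
ES_Task 8 = max(EF_Task 3=10, EF_Task 4=20, EF_Task 5=16, EF_Task 6=9, EF_Task 7=15) = 20; EF_Task 8 = 20+3 = 23
Expected project duration μ = 23 weeks. Critical path: Task 1 → Task 4 → Task 8.

Variance along critical path = 1.778 + 9.000 + 0.444 = 11.222; σ = 3.350 weeks.
D = μ + z·σ = 23 + 0.842·3.350 = 25.8 weeks

25.8 weeks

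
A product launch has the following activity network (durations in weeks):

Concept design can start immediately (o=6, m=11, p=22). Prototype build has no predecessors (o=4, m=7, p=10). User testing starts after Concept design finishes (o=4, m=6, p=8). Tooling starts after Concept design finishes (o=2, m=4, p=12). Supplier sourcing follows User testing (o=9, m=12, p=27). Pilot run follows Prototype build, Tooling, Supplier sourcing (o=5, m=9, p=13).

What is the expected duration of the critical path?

41 weeks

te_Concept design = (6 + 4·11 + 22)/6 = 72/6 = 12
te_Prototype build = (4 + 4·7 + 10)/6 = 42/6 = 7
te_User testing = (4 + 4·6 + 8)/6 = 36/6 = 6
te_Tooling = (2 + 4·4 + 12)/6 = 30/6 = 5
te_Supplier sourcing = (9 + 4·12 + 27)/6 = 84/6 = 14
te_Pilot run = (5 + 4·9 + 13)/6 = 54/6 = 9

Forward pass:
ES_Concept design = 0; EF_Concept design = 12
ES_Prototype build = 0; EF_Prototype build = 7
ES_User testing = 12; EF_User testing = 12+6 = 18
ES_Tooling = 12; EF_Tooling = 12+5 = 17
ES_Supplier sourcing = 18; EF_Supplier sourcing = 18+14 = 32
ES_Pilot run = max(EF_Prototype build=7, EF_Tooling=17, EF_Supplier sourcing=32) = 32; EF_Pilot run = 32+9 = 41
Expected project duration μ = 41 weeks. Critical path: Concept design → User testing → Supplier sourcing → Pilot run.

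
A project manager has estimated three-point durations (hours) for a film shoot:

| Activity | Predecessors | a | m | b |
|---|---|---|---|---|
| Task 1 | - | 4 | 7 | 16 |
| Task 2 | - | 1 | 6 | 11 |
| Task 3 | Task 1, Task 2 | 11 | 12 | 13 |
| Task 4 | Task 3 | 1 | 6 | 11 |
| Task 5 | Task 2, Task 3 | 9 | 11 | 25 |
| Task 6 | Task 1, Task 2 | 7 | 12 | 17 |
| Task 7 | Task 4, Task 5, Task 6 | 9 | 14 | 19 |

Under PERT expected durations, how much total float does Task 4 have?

7 hours

te_Task 1 = (4 + 4·7 + 16)/6 = 48/6 = 8
te_Task 2 = (1 + 4·6 + 11)/6 = 36/6 = 6
te_Task 3 = (11 + 4·12 + 13)/6 = 72/6 = 12
te_Task 4 = (1 + 4·6 + 11)/6 = 36/6 = 6
te_Task 5 = (9 + 4·11 + 25)/6 = 78/6 = 13
te_Task 6 = (7 + 4·12 + 17)/6 = 72/6 = 12
te_Task 7 = (9 + 4·14 + 19)/6 = 84/6 = 14

Forward pass:
ES_Task 1 = 0; EF_Task 1 = 8
ES_Task 2 = 0; EF_Task 2 = 6
ES_Task 3 = max(EF_Task 1=8, EF_Task 2=6) = 8; EF_Task 3 = 8+12 = 20
ES_Task 4 = 20; EF_Task 4 = 20+6 = 26
ES_Task 5 = max(EF_Task 2=6, EF_Task 3=20) = 20; EF_Task 5 = 20+13 = 33
ES_Task 6 = max(EF_Task 1=8, EF_Task 2=6) = 8; EF_Task 6 = 8+12 = 20
ES_Task 7 = max(EF_Task 4=26, EF_Task 5=33, EF_Task 6=20) = 33; EF_Task 7 = 33+14 = 47
Expected project duration μ = 47 hours. Critical path: Task 1 → Task 3 → Task 5 → Task 7.

Backward pass:
LF_Task 7 = 47; LS_Task 7 = 47−14 = 33
LF_Task 6 = LS_Task 7 = 33; LS_Task 6 = 33−12 = 21
LF_Task 5 = LS_Task 7 = 33; LS_Task 5 = 33−13 = 20
LF_Task 4 = LS_Task 7 = 33; LS_Task 4 = 33−6 = 27
LF_Task 3 = min(LS_Task 4=27, LS_Task 5=20) = 20; LS_Task 3 = 20−12 = 8
LF_Task 2 = min(LS_Task 3=8, LS_Task 5=20, LS_Task 6=21) = 8; LS_Task 2 = 8−6 = 2
LF_Task 1 = min(LS_Task 3=8, LS_Task 6=21) = 8; LS_Task 1 = 8−8 = 0
Slack_Task 4 = LS_Task 4 − ES_Task 4 = 27 − 20 = 7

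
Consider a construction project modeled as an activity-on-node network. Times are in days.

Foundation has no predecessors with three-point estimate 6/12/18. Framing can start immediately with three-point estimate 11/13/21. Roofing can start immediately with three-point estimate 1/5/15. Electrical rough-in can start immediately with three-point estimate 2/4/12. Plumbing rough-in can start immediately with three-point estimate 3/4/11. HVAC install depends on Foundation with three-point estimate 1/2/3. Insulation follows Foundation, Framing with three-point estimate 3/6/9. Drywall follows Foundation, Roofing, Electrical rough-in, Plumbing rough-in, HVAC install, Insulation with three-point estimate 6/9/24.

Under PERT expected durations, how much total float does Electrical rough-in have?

15 days

te_Foundation = (6 + 4·12 + 18)/6 = 72/6 = 12
te_Framing = (11 + 4·13 + 21)/6 = 84/6 = 14
te_Roofing = (1 + 4·5 + 15)/6 = 36/6 = 6
te_Electrical rough-in = (2 + 4·4 + 12)/6 = 30/6 = 5
te_Plumbing rough-in = (3 + 4·4 + 11)/6 = 30/6 = 5
te_HVAC install = (1 + 4·2 + 3)/6 = 12/6 = 2
te_Insulation = (3 + 4·6 + 9)/6 = 36/6 = 6
te_Drywall = (6 + 4·9 + 24)/6 = 66/6 = 11

Forward pass:
ES_Foundation = 0; EF_Foundation = 12
ES_Framing = 0; EF_Framing = 14
ES_Roofing = 0; EF_Roofing = 6
ES_Electrical rough-in = 0; EF_Electrical rough-in = 5
ES_Plumbing rough-in = 0; EF_Plumbing rough-in = 5
ES_HVAC install = 12; EF_HVAC install = 12+2 = 14
ES_Insulation = max(EF_Foundation=12, EF_Framing=14) = 14; EF_Insulation = 14+6 = 20
ES_Drywall = max(EF_Foundation=12, EF_Roofing=6, EF_Electrical rough-in=5, EF_Plumbing rough-in=5, EF_HVAC install=14, EF_Insulation=20) = 20; EF_Drywall = 20+11 = 31
Expected project duration μ = 31 days. Critical path: Framing → Insulation → Drywall.

Backward pass:
LF_Drywall = 31; LS_Drywall = 31−11 = 20
LF_Insulation = LS_Drywall = 20; LS_Insulation = 20−6 = 14
LF_HVAC install = LS_Drywall = 20; LS_HVAC install = 20−2 = 18
LF_Plumbing rough-in = LS_Drywall = 20; LS_Plumbing rough-in = 20−5 = 15
LF_Electrical rough-in = LS_Drywall = 20; LS_Electrical rough-in = 20−5 = 15
LF_Roofing = LS_Drywall = 20; LS_Roofing = 20−6 = 14
LF_Framing = LS_Insulation = 14; LS_Framing = 14−14 = 0
LF_Foundation = min(LS_HVAC install=18, LS_Insulation=14, LS_Drywall=20) = 14; LS_Foundation = 14−12 = 2
Slack_Electrical rough-in = LS_Electrical rough-in − ES_Electrical rough-in = 15 − 0 = 15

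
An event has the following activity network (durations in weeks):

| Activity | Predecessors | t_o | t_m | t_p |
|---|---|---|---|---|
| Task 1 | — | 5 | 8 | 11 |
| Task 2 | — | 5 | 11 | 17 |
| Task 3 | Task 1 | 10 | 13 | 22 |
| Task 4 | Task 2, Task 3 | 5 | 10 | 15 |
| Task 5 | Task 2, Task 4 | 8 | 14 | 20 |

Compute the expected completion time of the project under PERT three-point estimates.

46 weeks

te_Task 1 = (5 + 4·8 + 11)/6 = 48/6 = 8
te_Task 2 = (5 + 4·11 + 17)/6 = 66/6 = 11
te_Task 3 = (10 + 4·13 + 22)/6 = 84/6 = 14
te_Task 4 = (5 + 4·10 + 15)/6 = 60/6 = 10
te_Task 5 = (8 + 4·14 + 20)/6 = 84/6 = 14

Forward pass:
ES_Task 1 = 0; EF_Task 1 = 8
ES_Task 2 = 0; EF_Task 2 = 11
ES_Task 3 = 8; EF_Task 3 = 8+14 = 22
ES_Task 4 = max(EF_Task 2=11, EF_Task 3=22) = 22; EF_Task 4 = 22+10 = 32
ES_Task 5 = max(EF_Task 2=11, EF_Task 4=32) = 32; EF_Task 5 = 32+14 = 46
Expected project duration μ = 46 weeks. Critical path: Task 1 → Task 3 → Task 4 → Task 5.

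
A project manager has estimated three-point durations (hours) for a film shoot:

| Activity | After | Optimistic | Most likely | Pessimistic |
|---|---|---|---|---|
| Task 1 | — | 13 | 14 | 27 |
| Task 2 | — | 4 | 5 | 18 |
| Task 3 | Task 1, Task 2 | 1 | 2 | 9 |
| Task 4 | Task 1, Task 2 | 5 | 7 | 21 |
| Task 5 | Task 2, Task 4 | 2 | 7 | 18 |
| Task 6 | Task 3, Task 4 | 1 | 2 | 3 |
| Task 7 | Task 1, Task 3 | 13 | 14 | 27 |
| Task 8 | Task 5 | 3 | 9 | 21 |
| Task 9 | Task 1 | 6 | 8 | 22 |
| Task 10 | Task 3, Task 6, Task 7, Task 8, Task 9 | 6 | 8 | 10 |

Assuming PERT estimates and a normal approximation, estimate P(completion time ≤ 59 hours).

te_Task 1 = (13 + 4·14 + 27)/6 = 96/6 = 16; σ²_Task 1 = ((27−13)/6)² = 5.444
te_Task 2 = (4 + 4·5 + 18)/6 = 42/6 = 7; σ²_Task 2 = ((18−4)/6)² = 5.444
te_Task 3 = (1 + 4·2 + 9)/6 = 18/6 = 3; σ²_Task 3 = ((9−1)/6)² = 1.778
te_Task 4 = (5 + 4·7 + 21)/6 = 54/6 = 9; σ²_Task 4 = ((21−5)/6)² = 7.111
te_Task 5 = (2 + 4·7 + 18)/6 = 48/6 = 8; σ²_Task 5 = ((18−2)/6)² = 7.111
te_Task 6 = (1 + 4·2 + 3)/6 = 12/6 = 2; σ²_Task 6 = ((3−1)/6)² = 0.111
te_Task 7 = (13 + 4·14 + 27)/6 = 96/6 = 16; σ²_Task 7 = ((27−13)/6)² = 5.444
te_Task 8 = (3 + 4·9 + 21)/6 = 60/6 = 10; σ²_Task 8 = ((21−3)/6)² = 9.000
te_Task 9 = (6 + 4·8 + 22)/6 = 60/6 = 10; σ²_Task 9 = ((22−6)/6)² = 7.111
te_Task 10 = (6 + 4·8 + 10)/6 = 48/6 = 8; σ²_Task 10 = ((10−6)/6)² = 0.444

Forward pass:
ES_Task 1 = 0; EF_Task 1 = 16
ES_Task 2 = 0; EF_Task 2 = 7
ES_Task 3 = max(EF_Task 1=16, EF_Task 2=7) = 16; EF_Task 3 = 16+3 = 19
ES_Task 4 = max(EF_Task 1=16, EF_Task 2=7) = 16; EF_Task 4 = 16+9 = 25
ES_Task 5 = max(EF_Task 2=7, EF_Task 4=25) = 25; EF_Task 5 = 25+8 = 33
ES_Task 6 = max(EF_Task 3=19, EF_Task 4=25) = 25; EF_Task 6 = 25+2 = 27
ES_Task 7 = max(EF_Task 1=16, EF_Task 3=19) = 19; EF_Task 7 = 19+16 = 35
ES_Task 8 = 33; EF_Task 8 = 33+10 = 43
ES_Task 9 = 16; EF_Task 9 = 16+10 = 26
ES_Task 10 = max(EF_Task 3=19, EF_Task 6=27, EF_Task 7=35, EF_Task 8=43, EF_Task 9=26) = 43; EF_Task 10 = 43+8 = 51
Expected project duration μ = 51 hours. Critical path: Task 1 → Task 4 → Task 5 → Task 8 → Task 10.

Variance along critical path = 5.444 + 7.111 + 7.111 + 9.000 + 0.444 = 29.111; σ = √29.111 = 5.395 hours.
Z = (59 − 51) / 5.395 = 1.483
P(T ≤ 59) = Φ(1.483) ≈ 0.931

0.931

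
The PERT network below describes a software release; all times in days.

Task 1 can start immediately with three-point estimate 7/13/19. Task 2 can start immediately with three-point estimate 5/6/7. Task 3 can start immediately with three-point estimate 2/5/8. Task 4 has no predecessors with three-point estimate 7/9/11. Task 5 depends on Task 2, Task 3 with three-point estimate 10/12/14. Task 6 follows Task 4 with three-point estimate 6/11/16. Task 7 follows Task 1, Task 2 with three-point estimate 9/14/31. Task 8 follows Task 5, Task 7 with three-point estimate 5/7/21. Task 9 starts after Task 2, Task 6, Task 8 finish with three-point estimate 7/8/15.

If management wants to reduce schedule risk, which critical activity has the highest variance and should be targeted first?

Task 7

te_Task 1 = (7 + 4·13 + 19)/6 = 78/6 = 13; σ²_Task 1 = ((19−7)/6)² = 4.000
te_Task 2 = (5 + 4·6 + 7)/6 = 36/6 = 6; σ²_Task 2 = ((7−5)/6)² = 0.111
te_Task 3 = (2 + 4·5 + 8)/6 = 30/6 = 5; σ²_Task 3 = ((8−2)/6)² = 1.000
te_Task 4 = (7 + 4·9 + 11)/6 = 54/6 = 9; σ²_Task 4 = ((11−7)/6)² = 0.444
te_Task 5 = (10 + 4·12 + 14)/6 = 72/6 = 12; σ²_Task 5 = ((14−10)/6)² = 0.444
te_Task 6 = (6 + 4·11 + 16)/6 = 66/6 = 11; σ²_Task 6 = ((16−6)/6)² = 2.778
te_Task 7 = (9 + 4·14 + 31)/6 = 96/6 = 16; σ²_Task 7 = ((31−9)/6)² = 13.444
te_Task 8 = (5 + 4·7 + 21)/6 = 54/6 = 9; σ²_Task 8 = ((21−5)/6)² = 7.111
te_Task 9 = (7 + 4·8 + 15)/6 = 54/6 = 9; σ²_Task 9 = ((15−7)/6)² = 1.778

Forward pass:
ES_Task 1 = 0; EF_Task 1 = 13
ES_Task 2 = 0; EF_Task 2 = 6
ES_Task 3 = 0; EF_Task 3 = 5
ES_Task 4 = 0; EF_Task 4 = 9
ES_Task 5 = max(EF_Task 2=6, EF_Task 3=5) = 6; EF_Task 5 = 6+12 = 18
ES_Task 6 = 9; EF_Task 6 = 9+11 = 20
ES_Task 7 = max(EF_Task 1=13, EF_Task 2=6) = 13; EF_Task 7 = 13+16 = 29
ES_Task 8 = max(EF_Task 5=18, EF_Task 7=29) = 29; EF_Task 8 = 29+9 = 38
ES_Task 9 = max(EF_Task 2=6, EF_Task 6=20, EF_Task 8=38) = 38; EF_Task 9 = 38+9 = 47
Expected project duration μ = 47 days. Critical path: Task 1 → Task 7 → Task 8 → Task 9.

Variances on critical path: σ²_Task 1=4.000, σ²_Task 7=13.444, σ²_Task 8=7.111, σ²_Task 9=1.778.
Largest is σ²_Task 7 = 13.444.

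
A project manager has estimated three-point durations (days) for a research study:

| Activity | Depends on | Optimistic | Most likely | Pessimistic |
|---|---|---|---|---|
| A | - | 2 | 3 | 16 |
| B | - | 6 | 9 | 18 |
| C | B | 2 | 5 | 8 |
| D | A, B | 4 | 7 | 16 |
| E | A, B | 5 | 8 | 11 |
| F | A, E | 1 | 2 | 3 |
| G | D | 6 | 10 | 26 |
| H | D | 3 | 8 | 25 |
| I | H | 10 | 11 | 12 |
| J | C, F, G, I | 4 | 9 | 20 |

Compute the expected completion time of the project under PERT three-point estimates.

te_A = (2 + 4·3 + 16)/6 = 30/6 = 5
te_B = (6 + 4·9 + 18)/6 = 60/6 = 10
te_C = (2 + 4·5 + 8)/6 = 30/6 = 5
te_D = (4 + 4·7 + 16)/6 = 48/6 = 8
te_E = (5 + 4·8 + 11)/6 = 48/6 = 8
te_F = (1 + 4·2 + 3)/6 = 12/6 = 2
te_G = (6 + 4·10 + 26)/6 = 72/6 = 12
te_H = (3 + 4·8 + 25)/6 = 60/6 = 10
te_I = (10 + 4·11 + 12)/6 = 66/6 = 11
te_J = (4 + 4·9 + 20)/6 = 60/6 = 10

Forward pass:
ES_A = 0; EF_A = 5
ES_B = 0; EF_B = 10
ES_C = 10; EF_C = 10+5 = 15
ES_D = max(EF_A=5, EF_B=10) = 10; EF_D = 10+8 = 18
ES_E = max(EF_A=5, EF_B=10) = 10; EF_E = 10+8 = 18
ES_F = max(EF_A=5, EF_E=18) = 18; EF_F = 18+2 = 20
ES_G = 18; EF_G = 18+12 = 30
ES_H = 18; EF_H = 18+10 = 28
ES_I = 28; EF_I = 28+11 = 39
ES_J = max(EF_C=15, EF_F=20, EF_G=30, EF_I=39) = 39; EF_J = 39+10 = 49
Expected project duration μ = 49 days. Critical path: B → D → H → I → J.

49 days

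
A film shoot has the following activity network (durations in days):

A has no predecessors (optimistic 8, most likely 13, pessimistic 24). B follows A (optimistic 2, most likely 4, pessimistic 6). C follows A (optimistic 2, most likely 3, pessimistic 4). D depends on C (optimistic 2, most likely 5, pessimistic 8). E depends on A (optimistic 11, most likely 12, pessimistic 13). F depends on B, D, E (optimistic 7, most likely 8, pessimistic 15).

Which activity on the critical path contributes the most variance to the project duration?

A

te_A = (8 + 4·13 + 24)/6 = 84/6 = 14; σ²_A = ((24−8)/6)² = 7.111
te_B = (2 + 4·4 + 6)/6 = 24/6 = 4; σ²_B = ((6−2)/6)² = 0.444
te_C = (2 + 4·3 + 4)/6 = 18/6 = 3; σ²_C = ((4−2)/6)² = 0.111
te_D = (2 + 4·5 + 8)/6 = 30/6 = 5; σ²_D = ((8−2)/6)² = 1.000
te_E = (11 + 4·12 + 13)/6 = 72/6 = 12; σ²_E = ((13−11)/6)² = 0.111
te_F = (7 + 4·8 + 15)/6 = 54/6 = 9; σ²_F = ((15−7)/6)² = 1.778

Forward pass:
ES_A = 0; EF_A = 14
ES_B = 14; EF_B = 14+4 = 18
ES_C = 14; EF_C = 14+3 = 17
ES_D = 17; EF_D = 17+5 = 22
ES_E = 14; EF_E = 14+12 = 26
ES_F = max(EF_B=18, EF_D=22, EF_E=26) = 26; EF_F = 26+9 = 35
Expected project duration μ = 35 days. Critical path: A → E → F.

Variances on critical path: σ²_A=7.111, σ²_E=0.111, σ²_F=1.778.
Largest is σ²_A = 7.111.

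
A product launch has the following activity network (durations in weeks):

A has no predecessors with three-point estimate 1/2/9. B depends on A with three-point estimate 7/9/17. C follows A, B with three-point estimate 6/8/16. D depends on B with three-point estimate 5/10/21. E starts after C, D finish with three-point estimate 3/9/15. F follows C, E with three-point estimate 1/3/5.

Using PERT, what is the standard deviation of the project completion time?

4.01 weeks

te_A = (1 + 4·2 + 9)/6 = 18/6 = 3; σ²_A = ((9−1)/6)² = 1.778
te_B = (7 + 4·9 + 17)/6 = 60/6 = 10; σ²_B = ((17−7)/6)² = 2.778
te_C = (6 + 4·8 + 16)/6 = 54/6 = 9; σ²_C = ((16−6)/6)² = 2.778
te_D = (5 + 4·10 + 21)/6 = 66/6 = 11; σ²_D = ((21−5)/6)² = 7.111
te_E = (3 + 4·9 + 15)/6 = 54/6 = 9; σ²_E = ((15−3)/6)² = 4.000
te_F = (1 + 4·3 + 5)/6 = 18/6 = 3; σ²_F = ((5−1)/6)² = 0.444

Forward pass:
ES_A = 0; EF_A = 3
ES_B = 3; EF_B = 3+10 = 13
ES_C = max(EF_A=3, EF_B=13) = 13; EF_C = 13+9 = 22
ES_D = 13; EF_D = 13+11 = 24
ES_E = max(EF_C=22, EF_D=24) = 24; EF_E = 24+9 = 33
ES_F = max(EF_C=22, EF_E=33) = 33; EF_F = 33+3 = 36
Expected project duration μ = 36 weeks. Critical path: A → B → D → E → F.

Variance along critical path = 1.778 + 2.778 + 7.111 + 4.000 + 0.444 = 16.111
σ = √16.111 = 4.014 weeks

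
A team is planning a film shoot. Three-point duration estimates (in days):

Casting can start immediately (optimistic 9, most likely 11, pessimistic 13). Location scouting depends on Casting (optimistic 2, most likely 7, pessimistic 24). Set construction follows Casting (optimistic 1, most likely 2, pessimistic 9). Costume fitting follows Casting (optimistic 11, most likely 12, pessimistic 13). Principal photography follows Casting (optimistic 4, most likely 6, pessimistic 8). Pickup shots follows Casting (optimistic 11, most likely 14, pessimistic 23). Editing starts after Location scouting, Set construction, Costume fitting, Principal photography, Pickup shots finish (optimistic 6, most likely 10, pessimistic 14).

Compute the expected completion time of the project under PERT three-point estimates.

te_Casting = (9 + 4·11 + 13)/6 = 66/6 = 11
te_Location scouting = (2 + 4·7 + 24)/6 = 54/6 = 9
te_Set construction = (1 + 4·2 + 9)/6 = 18/6 = 3
te_Costume fitting = (11 + 4·12 + 13)/6 = 72/6 = 12
te_Principal photography = (4 + 4·6 + 8)/6 = 36/6 = 6
te_Pickup shots = (11 + 4·14 + 23)/6 = 90/6 = 15
te_Editing = (6 + 4·10 + 14)/6 = 60/6 = 10

Forward pass:
ES_Casting = 0; EF_Casting = 11
ES_Location scouting = 11; EF_Location scouting = 11+9 = 20
ES_Set construction = 11; EF_Set construction = 11+3 = 14
ES_Costume fitting = 11; EF_Costume fitting = 11+12 = 23
ES_Principal photography = 11; EF_Principal photography = 11+6 = 17
ES_Pickup shots = 11; EF_Pickup shots = 11+15 = 26
ES_Editing = max(EF_Location scouting=20, EF_Set construction=14, EF_Costume fitting=23, EF_Principal photography=17, EF_Pickup shots=26) = 26; EF_Editing = 26+10 = 36
Expected project duration μ = 36 days. Critical path: Casting → Pickup shots → Editing.

36 days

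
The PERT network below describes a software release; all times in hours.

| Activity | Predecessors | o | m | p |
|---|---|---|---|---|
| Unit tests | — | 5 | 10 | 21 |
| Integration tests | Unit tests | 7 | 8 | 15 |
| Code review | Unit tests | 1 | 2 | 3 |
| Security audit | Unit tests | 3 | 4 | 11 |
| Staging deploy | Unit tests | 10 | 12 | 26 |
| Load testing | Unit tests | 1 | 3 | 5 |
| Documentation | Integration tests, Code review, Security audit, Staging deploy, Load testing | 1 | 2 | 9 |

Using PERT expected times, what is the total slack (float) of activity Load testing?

11 hours

te_Unit tests = (5 + 4·10 + 21)/6 = 66/6 = 11
te_Integration tests = (7 + 4·8 + 15)/6 = 54/6 = 9
te_Code review = (1 + 4·2 + 3)/6 = 12/6 = 2
te_Security audit = (3 + 4·4 + 11)/6 = 30/6 = 5
te_Staging deploy = (10 + 4·12 + 26)/6 = 84/6 = 14
te_Load testing = (1 + 4·3 + 5)/6 = 18/6 = 3
te_Documentation = (1 + 4·2 + 9)/6 = 18/6 = 3

Forward pass:
ES_Unit tests = 0; EF_Unit tests = 11
ES_Integration tests = 11; EF_Integration tests = 11+9 = 20
ES_Code review = 11; EF_Code review = 11+2 = 13
ES_Security audit = 11; EF_Security audit = 11+5 = 16
ES_Staging deploy = 11; EF_Staging deploy = 11+14 = 25
ES_Load testing = 11; EF_Load testing = 11+3 = 14
ES_Documentation = max(EF_Integration tests=20, EF_Code review=13, EF_Security audit=16, EF_Staging deploy=25, EF_Load testing=14) = 25; EF_Documentation = 25+3 = 28
Expected project duration μ = 28 hours. Critical path: Unit tests → Staging deploy → Documentation.

Backward pass:
LF_Documentation = 28; LS_Documentation = 28−3 = 25
LF_Load testing = LS_Documentation = 25; LS_Load testing = 25−3 = 22
LF_Staging deploy = LS_Documentation = 25; LS_Staging deploy = 25−14 = 11
LF_Security audit = LS_Documentation = 25; LS_Security audit = 25−5 = 20
LF_Code review = LS_Documentation = 25; LS_Code review = 25−2 = 23
LF_Integration tests = LS_Documentation = 25; LS_Integration tests = 25−9 = 16
LF_Unit tests = min(LS_Integration tests=16, LS_Code review=23, LS_Security audit=20, LS_Staging deploy=11, LS_Load testing=22) = 11; LS_Unit tests = 11−11 = 0
Slack_Load testing = LS_Load testing − ES_Load testing = 22 − 11 = 11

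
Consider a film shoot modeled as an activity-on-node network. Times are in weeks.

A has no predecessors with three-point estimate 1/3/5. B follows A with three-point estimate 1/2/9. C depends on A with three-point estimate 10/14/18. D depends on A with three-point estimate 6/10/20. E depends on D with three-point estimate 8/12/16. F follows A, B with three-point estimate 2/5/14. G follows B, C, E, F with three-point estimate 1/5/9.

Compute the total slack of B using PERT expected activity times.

te_A = (1 + 4·3 + 5)/6 = 18/6 = 3
te_B = (1 + 4·2 + 9)/6 = 18/6 = 3
te_C = (10 + 4·14 + 18)/6 = 84/6 = 14
te_D = (6 + 4·10 + 20)/6 = 66/6 = 11
te_E = (8 + 4·12 + 16)/6 = 72/6 = 12
te_F = (2 + 4·5 + 14)/6 = 36/6 = 6
te_G = (1 + 4·5 + 9)/6 = 30/6 = 5

Forward pass:
ES_A = 0; EF_A = 3
ES_B = 3; EF_B = 3+3 = 6
ES_C = 3; EF_C = 3+14 = 17
ES_D = 3; EF_D = 3+11 = 14
ES_E = 14; EF_E = 14+12 = 26
ES_F = max(EF_A=3, EF_B=6) = 6; EF_F = 6+6 = 12
ES_G = max(EF_B=6, EF_C=17, EF_E=26, EF_F=12) = 26; EF_G = 26+5 = 31
Expected project duration μ = 31 weeks. Critical path: A → D → E → G.

Backward pass:
LF_G = 31; LS_G = 31−5 = 26
LF_F = LS_G = 26; LS_F = 26−6 = 20
LF_E = LS_G = 26; LS_E = 26−12 = 14
LF_D = LS_E = 14; LS_D = 14−11 = 3
LF_C = LS_G = 26; LS_C = 26−14 = 12
LF_B = min(LS_F=20, LS_G=26) = 20; LS_B = 20−3 = 17
LF_A = min(LS_B=17, LS_C=12, LS_D=3, LS_F=20) = 3; LS_A = 3−3 = 0
Slack_B = LS_B − ES_B = 17 − 3 = 14

14 weeks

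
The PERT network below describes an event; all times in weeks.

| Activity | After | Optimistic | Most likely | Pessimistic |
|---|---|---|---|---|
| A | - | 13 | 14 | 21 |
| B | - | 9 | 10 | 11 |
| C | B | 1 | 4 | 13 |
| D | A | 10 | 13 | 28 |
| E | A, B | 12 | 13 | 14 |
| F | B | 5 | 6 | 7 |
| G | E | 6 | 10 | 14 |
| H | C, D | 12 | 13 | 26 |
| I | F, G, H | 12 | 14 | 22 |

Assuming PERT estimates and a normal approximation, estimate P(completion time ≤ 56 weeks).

0.179

te_A = (13 + 4·14 + 21)/6 = 90/6 = 15; σ²_A = ((21−13)/6)² = 1.778
te_B = (9 + 4·10 + 11)/6 = 60/6 = 10; σ²_B = ((11−9)/6)² = 0.111
te_C = (1 + 4·4 + 13)/6 = 30/6 = 5; σ²_C = ((13−1)/6)² = 4.000
te_D = (10 + 4·13 + 28)/6 = 90/6 = 15; σ²_D = ((28−10)/6)² = 9.000
te_E = (12 + 4·13 + 14)/6 = 78/6 = 13; σ²_E = ((14−12)/6)² = 0.111
te_F = (5 + 4·6 + 7)/6 = 36/6 = 6; σ²_F = ((7−5)/6)² = 0.111
te_G = (6 + 4·10 + 14)/6 = 60/6 = 10; σ²_G = ((14−6)/6)² = 1.778
te_H = (12 + 4·13 + 26)/6 = 90/6 = 15; σ²_H = ((26−12)/6)² = 5.444
te_I = (12 + 4·14 + 22)/6 = 90/6 = 15; σ²_I = ((22−12)/6)² = 2.778

Forward pass:
ES_A = 0; EF_A = 15
ES_B = 0; EF_B = 10
ES_C = 10; EF_C = 10+5 = 15
ES_D = 15; EF_D = 15+15 = 30
ES_E = max(EF_A=15, EF_B=10) = 15; EF_E = 15+13 = 28
ES_F = 10; EF_F = 10+6 = 16
ES_G = 28; EF_G = 28+10 = 38
ES_H = max(EF_C=15, EF_D=30) = 30; EF_H = 30+15 = 45
ES_I = max(EF_F=16, EF_G=38, EF_H=45) = 45; EF_I = 45+15 = 60
Expected project duration μ = 60 weeks. Critical path: A → D → H → I.

Variance along critical path = 1.778 + 9.000 + 5.444 + 2.778 = 19.000; σ = √19.000 = 4.359 weeks.
Z = (56 − 60) / 4.359 = -0.918
P(T ≤ 56) = Φ(-0.918) ≈ 0.179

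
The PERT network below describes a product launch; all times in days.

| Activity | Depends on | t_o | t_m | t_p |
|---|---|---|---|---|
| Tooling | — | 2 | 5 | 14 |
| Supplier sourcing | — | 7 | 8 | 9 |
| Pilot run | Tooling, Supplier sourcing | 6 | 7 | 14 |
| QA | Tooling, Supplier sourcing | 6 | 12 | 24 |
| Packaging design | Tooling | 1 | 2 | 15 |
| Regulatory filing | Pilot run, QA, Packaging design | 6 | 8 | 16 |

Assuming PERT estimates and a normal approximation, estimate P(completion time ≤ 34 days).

te_Tooling = (2 + 4·5 + 14)/6 = 36/6 = 6; σ²_Tooling = ((14−2)/6)² = 4.000
te_Supplier sourcing = (7 + 4·8 + 9)/6 = 48/6 = 8; σ²_Supplier sourcing = ((9−7)/6)² = 0.111
te_Pilot run = (6 + 4·7 + 14)/6 = 48/6 = 8; σ²_Pilot run = ((14−6)/6)² = 1.778
te_QA = (6 + 4·12 + 24)/6 = 78/6 = 13; σ²_QA = ((24−6)/6)² = 9.000
te_Packaging design = (1 + 4·2 + 15)/6 = 24/6 = 4; σ²_Packaging design = ((15−1)/6)² = 5.444
te_Regulatory filing = (6 + 4·8 + 16)/6 = 54/6 = 9; σ²_Regulatory filing = ((16−6)/6)² = 2.778

Forward pass:
ES_Tooling = 0; EF_Tooling = 6
ES_Supplier sourcing = 0; EF_Supplier sourcing = 8
ES_Pilot run = max(EF_Tooling=6, EF_Supplier sourcing=8) = 8; EF_Pilot run = 8+8 = 16
ES_QA = max(EF_Tooling=6, EF_Supplier sourcing=8) = 8; EF_QA = 8+13 = 21
ES_Packaging design = 6; EF_Packaging design = 6+4 = 10
ES_Regulatory filing = max(EF_Pilot run=16, EF_QA=21, EF_Packaging design=10) = 21; EF_Regulatory filing = 21+9 = 30
Expected project duration μ = 30 days. Critical path: Supplier sourcing → QA → Regulatory filing.

Variance along critical path = 0.111 + 9.000 + 2.778 = 11.889; σ = √11.889 = 3.448 days.
Z = (34 − 30) / 3.448 = 1.160
P(T ≤ 34) = Φ(1.160) ≈ 0.877

0.877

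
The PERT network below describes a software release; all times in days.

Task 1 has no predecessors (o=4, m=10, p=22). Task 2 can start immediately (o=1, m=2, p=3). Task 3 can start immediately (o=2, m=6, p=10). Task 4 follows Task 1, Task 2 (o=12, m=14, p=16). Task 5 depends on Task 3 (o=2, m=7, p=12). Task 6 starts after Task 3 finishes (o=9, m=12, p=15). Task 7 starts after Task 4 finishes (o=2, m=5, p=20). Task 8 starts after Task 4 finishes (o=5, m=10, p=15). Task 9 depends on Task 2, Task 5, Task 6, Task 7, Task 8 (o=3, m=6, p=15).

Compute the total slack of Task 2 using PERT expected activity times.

te_Task 1 = (4 + 4·10 + 22)/6 = 66/6 = 11
te_Task 2 = (1 + 4·2 + 3)/6 = 12/6 = 2
te_Task 3 = (2 + 4·6 + 10)/6 = 36/6 = 6
te_Task 4 = (12 + 4·14 + 16)/6 = 84/6 = 14
te_Task 5 = (2 + 4·7 + 12)/6 = 42/6 = 7
te_Task 6 = (9 + 4·12 + 15)/6 = 72/6 = 12
te_Task 7 = (2 + 4·5 + 20)/6 = 42/6 = 7
te_Task 8 = (5 + 4·10 + 15)/6 = 60/6 = 10
te_Task 9 = (3 + 4·6 + 15)/6 = 42/6 = 7

Forward pass:
ES_Task 1 = 0; EF_Task 1 = 11
ES_Task 2 = 0; EF_Task 2 = 2
ES_Task 3 = 0; EF_Task 3 = 6
ES_Task 4 = max(EF_Task 1=11, EF_Task 2=2) = 11; EF_Task 4 = 11+14 = 25
ES_Task 5 = 6; EF_Task 5 = 6+7 = 13
ES_Task 6 = 6; EF_Task 6 = 6+12 = 18
ES_Task 7 = 25; EF_Task 7 = 25+7 = 32
ES_Task 8 = 25; EF_Task 8 = 25+10 = 35
ES_Task 9 = max(EF_Task 2=2, EF_Task 5=13, EF_Task 6=18, EF_Task 7=32, EF_Task 8=35) = 35; EF_Task 9 = 35+7 = 42
Expected project duration μ = 42 days. Critical path: Task 1 → Task 4 → Task 8 → Task 9.

Backward pass:
LF_Task 9 = 42; LS_Task 9 = 42−7 = 35
LF_Task 8 = LS_Task 9 = 35; LS_Task 8 = 35−10 = 25
LF_Task 7 = LS_Task 9 = 35; LS_Task 7 = 35−7 = 28
LF_Task 6 = LS_Task 9 = 35; LS_Task 6 = 35−12 = 23
LF_Task 5 = LS_Task 9 = 35; LS_Task 5 = 35−7 = 28
LF_Task 4 = min(LS_Task 7=28, LS_Task 8=25) = 25; LS_Task 4 = 25−14 = 11
LF_Task 3 = min(LS_Task 5=28, LS_Task 6=23) = 23; LS_Task 3 = 23−6 = 17
LF_Task 2 = min(LS_Task 4=11, LS_Task 9=35) = 11; LS_Task 2 = 11−2 = 9
LF_Task 1 = LS_Task 4 = 11; LS_Task 1 = 11−11 = 0
Slack_Task 2 = LS_Task 2 − ES_Task 2 = 9 − 0 = 9

9 days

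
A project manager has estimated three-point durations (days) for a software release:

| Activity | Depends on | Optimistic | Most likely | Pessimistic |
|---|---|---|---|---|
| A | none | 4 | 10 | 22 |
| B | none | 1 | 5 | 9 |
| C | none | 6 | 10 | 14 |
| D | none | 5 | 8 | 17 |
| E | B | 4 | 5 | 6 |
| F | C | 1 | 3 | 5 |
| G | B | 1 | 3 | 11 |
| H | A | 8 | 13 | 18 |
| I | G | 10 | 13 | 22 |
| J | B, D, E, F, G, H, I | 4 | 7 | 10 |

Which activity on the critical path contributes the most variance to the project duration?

A

te_A = (4 + 4·10 + 22)/6 = 66/6 = 11; σ²_A = ((22−4)/6)² = 9.000
te_B = (1 + 4·5 + 9)/6 = 30/6 = 5; σ²_B = ((9−1)/6)² = 1.778
te_C = (6 + 4·10 + 14)/6 = 60/6 = 10; σ²_C = ((14−6)/6)² = 1.778
te_D = (5 + 4·8 + 17)/6 = 54/6 = 9; σ²_D = ((17−5)/6)² = 4.000
te_E = (4 + 4·5 + 6)/6 = 30/6 = 5; σ²_E = ((6−4)/6)² = 0.111
te_F = (1 + 4·3 + 5)/6 = 18/6 = 3; σ²_F = ((5−1)/6)² = 0.444
te_G = (1 + 4·3 + 11)/6 = 24/6 = 4; σ²_G = ((11−1)/6)² = 2.778
te_H = (8 + 4·13 + 18)/6 = 78/6 = 13; σ²_H = ((18−8)/6)² = 2.778
te_I = (10 + 4·13 + 22)/6 = 84/6 = 14; σ²_I = ((22−10)/6)² = 4.000
te_J = (4 + 4·7 + 10)/6 = 42/6 = 7; σ²_J = ((10−4)/6)² = 1.000

Forward pass:
ES_A = 0; EF_A = 11
ES_B = 0; EF_B = 5
ES_C = 0; EF_C = 10
ES_D = 0; EF_D = 9
ES_E = 5; EF_E = 5+5 = 10
ES_F = 10; EF_F = 10+3 = 13
ES_G = 5; EF_G = 5+4 = 9
ES_H = 11; EF_H = 11+13 = 24
ES_I = 9; EF_I = 9+14 = 23
ES_J = max(EF_B=5, EF_D=9, EF_E=10, EF_F=13, EF_G=9, EF_H=24, EF_I=23) = 24; EF_J = 24+7 = 31
Expected project duration μ = 31 days. Critical path: A → H → J.

Variances on critical path: σ²_A=9.000, σ²_H=2.778, σ²_J=1.000.
Largest is σ²_A = 9.000.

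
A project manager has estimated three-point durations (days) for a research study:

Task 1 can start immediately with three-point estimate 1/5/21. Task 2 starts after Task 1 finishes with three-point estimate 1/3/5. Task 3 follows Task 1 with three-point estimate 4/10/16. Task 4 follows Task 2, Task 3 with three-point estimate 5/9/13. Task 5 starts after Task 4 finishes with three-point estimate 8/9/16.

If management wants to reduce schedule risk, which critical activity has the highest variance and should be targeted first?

Task 1

te_Task 1 = (1 + 4·5 + 21)/6 = 42/6 = 7; σ²_Task 1 = ((21−1)/6)² = 11.111
te_Task 2 = (1 + 4·3 + 5)/6 = 18/6 = 3; σ²_Task 2 = ((5−1)/6)² = 0.444
te_Task 3 = (4 + 4·10 + 16)/6 = 60/6 = 10; σ²_Task 3 = ((16−4)/6)² = 4.000
te_Task 4 = (5 + 4·9 + 13)/6 = 54/6 = 9; σ²_Task 4 = ((13−5)/6)² = 1.778
te_Task 5 = (8 + 4·9 + 16)/6 = 60/6 = 10; σ²_Task 5 = ((16−8)/6)² = 1.778

Forward pass:
ES_Task 1 = 0; EF_Task 1 = 7
ES_Task 2 = 7; EF_Task 2 = 7+3 = 10
ES_Task 3 = 7; EF_Task 3 = 7+10 = 17
ES_Task 4 = max(EF_Task 2=10, EF_Task 3=17) = 17; EF_Task 4 = 17+9 = 26
ES_Task 5 = 26; EF_Task 5 = 26+10 = 36
Expected project duration μ = 36 days. Critical path: Task 1 → Task 3 → Task 4 → Task 5.

Variances on critical path: σ²_Task 1=11.111, σ²_Task 3=4.000, σ²_Task 4=1.778, σ²_Task 5=1.778.
Largest is σ²_Task 1 = 11.111.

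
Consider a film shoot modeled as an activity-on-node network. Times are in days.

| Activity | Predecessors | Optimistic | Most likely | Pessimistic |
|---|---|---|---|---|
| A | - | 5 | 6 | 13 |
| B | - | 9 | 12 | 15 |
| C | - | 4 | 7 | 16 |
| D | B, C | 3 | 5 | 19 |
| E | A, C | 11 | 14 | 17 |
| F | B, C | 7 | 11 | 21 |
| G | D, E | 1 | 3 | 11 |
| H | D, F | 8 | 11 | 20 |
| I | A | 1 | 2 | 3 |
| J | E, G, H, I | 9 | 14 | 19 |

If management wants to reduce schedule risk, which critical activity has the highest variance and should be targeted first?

te_A = (5 + 4·6 + 13)/6 = 42/6 = 7; σ²_A = ((13−5)/6)² = 1.778
te_B = (9 + 4·12 + 15)/6 = 72/6 = 12; σ²_B = ((15−9)/6)² = 1.000
te_C = (4 + 4·7 + 16)/6 = 48/6 = 8; σ²_C = ((16−4)/6)² = 4.000
te_D = (3 + 4·5 + 19)/6 = 42/6 = 7; σ²_D = ((19−3)/6)² = 7.111
te_E = (11 + 4·14 + 17)/6 = 84/6 = 14; σ²_E = ((17−11)/6)² = 1.000
te_F = (7 + 4·11 + 21)/6 = 72/6 = 12; σ²_F = ((21−7)/6)² = 5.444
te_G = (1 + 4·3 + 11)/6 = 24/6 = 4; σ²_G = ((11−1)/6)² = 2.778
te_H = (8 + 4·11 + 20)/6 = 72/6 = 12; σ²_H = ((20−8)/6)² = 4.000
te_I = (1 + 4·2 + 3)/6 = 12/6 = 2; σ²_I = ((3−1)/6)² = 0.111
te_J = (9 + 4·14 + 19)/6 = 84/6 = 14; σ²_J = ((19−9)/6)² = 2.778

Forward pass:
ES_A = 0; EF_A = 7
ES_B = 0; EF_B = 12
ES_C = 0; EF_C = 8
ES_D = max(EF_B=12, EF_C=8) = 12; EF_D = 12+7 = 19
ES_E = max(EF_A=7, EF_C=8) = 8; EF_E = 8+14 = 22
ES_F = max(EF_B=12, EF_C=8) = 12; EF_F = 12+12 = 24
ES_G = max(EF_D=19, EF_E=22) = 22; EF_G = 22+4 = 26
ES_H = max(EF_D=19, EF_F=24) = 24; EF_H = 24+12 = 36
ES_I = 7; EF_I = 7+2 = 9
ES_J = max(EF_E=22, EF_G=26, EF_H=36, EF_I=9) = 36; EF_J = 36+14 = 50
Expected project duration μ = 50 days. Critical path: B → F → H → J.

Variances on critical path: σ²_B=1.000, σ²_F=5.444, σ²_H=4.000, σ²_J=2.778.
Largest is σ²_F = 5.444.

F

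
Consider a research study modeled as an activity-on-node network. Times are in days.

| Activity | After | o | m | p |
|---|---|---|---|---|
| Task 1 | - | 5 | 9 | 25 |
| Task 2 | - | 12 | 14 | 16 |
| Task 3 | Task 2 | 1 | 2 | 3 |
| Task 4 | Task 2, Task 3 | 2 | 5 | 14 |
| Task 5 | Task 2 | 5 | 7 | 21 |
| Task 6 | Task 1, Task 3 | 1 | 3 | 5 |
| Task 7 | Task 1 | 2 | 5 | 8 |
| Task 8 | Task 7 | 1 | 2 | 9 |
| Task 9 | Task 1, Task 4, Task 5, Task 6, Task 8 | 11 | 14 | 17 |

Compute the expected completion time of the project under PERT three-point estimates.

37 days

te_Task 1 = (5 + 4·9 + 25)/6 = 66/6 = 11
te_Task 2 = (12 + 4·14 + 16)/6 = 84/6 = 14
te_Task 3 = (1 + 4·2 + 3)/6 = 12/6 = 2
te_Task 4 = (2 + 4·5 + 14)/6 = 36/6 = 6
te_Task 5 = (5 + 4·7 + 21)/6 = 54/6 = 9
te_Task 6 = (1 + 4·3 + 5)/6 = 18/6 = 3
te_Task 7 = (2 + 4·5 + 8)/6 = 30/6 = 5
te_Task 8 = (1 + 4·2 + 9)/6 = 18/6 = 3
te_Task 9 = (11 + 4·14 + 17)/6 = 84/6 = 14

Forward pass:
ES_Task 1 = 0; EF_Task 1 = 11
ES_Task 2 = 0; EF_Task 2 = 14
ES_Task 3 = 14; EF_Task 3 = 14+2 = 16
ES_Task 4 = max(EF_Task 2=14, EF_Task 3=16) = 16; EF_Task 4 = 16+6 = 22
ES_Task 5 = 14; EF_Task 5 = 14+9 = 23
ES_Task 6 = max(EF_Task 1=11, EF_Task 3=16) = 16; EF_Task 6 = 16+3 = 19
ES_Task 7 = 11; EF_Task 7 = 11+5 = 16
ES_Task 8 = 16; EF_Task 8 = 16+3 = 19
ES_Task 9 = max(EF_Task 1=11, EF_Task 4=22, EF_Task 5=23, EF_Task 6=19, EF_Task 8=19) = 23; EF_Task 9 = 23+14 = 37
Expected project duration μ = 37 days. Critical path: Task 2 → Task 5 → Task 9.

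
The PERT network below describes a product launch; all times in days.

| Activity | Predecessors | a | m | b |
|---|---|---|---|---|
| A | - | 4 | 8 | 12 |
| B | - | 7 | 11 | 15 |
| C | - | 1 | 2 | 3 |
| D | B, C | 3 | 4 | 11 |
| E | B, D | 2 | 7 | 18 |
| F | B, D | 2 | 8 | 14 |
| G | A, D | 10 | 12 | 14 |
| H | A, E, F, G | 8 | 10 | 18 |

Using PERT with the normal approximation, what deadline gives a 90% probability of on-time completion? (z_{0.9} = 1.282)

42.3 days

te_A = (4 + 4·8 + 12)/6 = 48/6 = 8; σ²_A = ((12−4)/6)² = 1.778
te_B = (7 + 4·11 + 15)/6 = 66/6 = 11; σ²_B = ((15−7)/6)² = 1.778
te_C = (1 + 4·2 + 3)/6 = 12/6 = 2; σ²_C = ((3−1)/6)² = 0.111
te_D = (3 + 4·4 + 11)/6 = 30/6 = 5; σ²_D = ((11−3)/6)² = 1.778
te_E = (2 + 4·7 + 18)/6 = 48/6 = 8; σ²_E = ((18−2)/6)² = 7.111
te_F = (2 + 4·8 + 14)/6 = 48/6 = 8; σ²_F = ((14−2)/6)² = 4.000
te_G = (10 + 4·12 + 14)/6 = 72/6 = 12; σ²_G = ((14−10)/6)² = 0.444
te_H = (8 + 4·10 + 18)/6 = 66/6 = 11; σ²_H = ((18−8)/6)² = 2.778

Forward pass:
ES_A = 0; EF_A = 8
ES_B = 0; EF_B = 11
ES_C = 0; EF_C = 2
ES_D = max(EF_B=11, EF_C=2) = 11; EF_D = 11+5 = 16
ES_E = max(EF_B=11, EF_D=16) = 16; EF_E = 16+8 = 24
ES_F = max(EF_B=11, EF_D=16) = 16; EF_F = 16+8 = 24
ES_G = max(EF_A=8, EF_D=16) = 16; EF_G = 16+12 = 28
ES_H = max(EF_A=8, EF_E=24, EF_F=24, EF_G=28) = 28; EF_H = 28+11 = 39
Expected project duration μ = 39 days. Critical path: B → D → G → H.

Variance along critical path = 1.778 + 1.778 + 0.444 + 2.778 = 6.778; σ = 2.603 days.
D = μ + z·σ = 39 + 1.282·2.603 = 42.3 days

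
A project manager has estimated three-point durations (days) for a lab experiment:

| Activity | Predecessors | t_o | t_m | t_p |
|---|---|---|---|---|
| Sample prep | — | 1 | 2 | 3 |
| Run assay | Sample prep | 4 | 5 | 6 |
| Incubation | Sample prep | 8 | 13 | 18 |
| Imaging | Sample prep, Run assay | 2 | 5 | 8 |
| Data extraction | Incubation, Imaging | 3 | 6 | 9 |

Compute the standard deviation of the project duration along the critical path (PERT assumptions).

1.97 days

te_Sample prep = (1 + 4·2 + 3)/6 = 12/6 = 2; σ²_Sample prep = ((3−1)/6)² = 0.111
te_Run assay = (4 + 4·5 + 6)/6 = 30/6 = 5; σ²_Run assay = ((6−4)/6)² = 0.111
te_Incubation = (8 + 4·13 + 18)/6 = 78/6 = 13; σ²_Incubation = ((18−8)/6)² = 2.778
te_Imaging = (2 + 4·5 + 8)/6 = 30/6 = 5; σ²_Imaging = ((8−2)/6)² = 1.000
te_Data extraction = (3 + 4·6 + 9)/6 = 36/6 = 6; σ²_Data extraction = ((9−3)/6)² = 1.000

Forward pass:
ES_Sample prep = 0; EF_Sample prep = 2
ES_Run assay = 2; EF_Run assay = 2+5 = 7
ES_Incubation = 2; EF_Incubation = 2+13 = 15
ES_Imaging = max(EF_Sample prep=2, EF_Run assay=7) = 7; EF_Imaging = 7+5 = 12
ES_Data extraction = max(EF_Incubation=15, EF_Imaging=12) = 15; EF_Data extraction = 15+6 = 21
Expected project duration μ = 21 days. Critical path: Sample prep → Incubation → Data extraction.

Variance along critical path = 0.111 + 2.778 + 1.000 = 3.889
σ = √3.889 = 1.972 days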